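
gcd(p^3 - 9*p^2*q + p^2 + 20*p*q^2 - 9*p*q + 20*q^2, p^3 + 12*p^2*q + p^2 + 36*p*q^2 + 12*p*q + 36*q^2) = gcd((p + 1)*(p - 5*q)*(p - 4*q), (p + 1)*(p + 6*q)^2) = p + 1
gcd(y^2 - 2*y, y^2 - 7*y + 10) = y - 2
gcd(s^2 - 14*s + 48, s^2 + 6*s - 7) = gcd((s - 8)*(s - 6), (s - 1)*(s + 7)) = 1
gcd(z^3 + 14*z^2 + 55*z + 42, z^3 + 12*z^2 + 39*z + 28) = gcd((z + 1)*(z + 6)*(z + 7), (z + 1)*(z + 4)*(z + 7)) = z^2 + 8*z + 7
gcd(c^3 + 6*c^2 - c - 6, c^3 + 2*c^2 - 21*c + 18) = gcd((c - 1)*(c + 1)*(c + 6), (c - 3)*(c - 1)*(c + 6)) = c^2 + 5*c - 6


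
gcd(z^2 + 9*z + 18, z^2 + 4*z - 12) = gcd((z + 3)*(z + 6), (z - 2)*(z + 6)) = z + 6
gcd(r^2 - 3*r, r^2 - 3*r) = r^2 - 3*r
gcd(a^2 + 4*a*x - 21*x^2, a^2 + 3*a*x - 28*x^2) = a + 7*x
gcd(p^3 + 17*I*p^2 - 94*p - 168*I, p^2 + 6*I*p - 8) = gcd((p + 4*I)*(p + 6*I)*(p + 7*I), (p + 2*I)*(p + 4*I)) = p + 4*I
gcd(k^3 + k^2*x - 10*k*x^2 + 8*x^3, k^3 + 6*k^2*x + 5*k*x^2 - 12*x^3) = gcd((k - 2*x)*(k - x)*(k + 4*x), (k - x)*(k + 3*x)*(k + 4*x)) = -k^2 - 3*k*x + 4*x^2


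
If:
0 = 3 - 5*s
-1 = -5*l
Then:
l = 1/5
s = 3/5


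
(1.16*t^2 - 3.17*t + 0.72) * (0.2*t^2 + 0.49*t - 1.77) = 0.232*t^4 - 0.0656000000000001*t^3 - 3.4625*t^2 + 5.9637*t - 1.2744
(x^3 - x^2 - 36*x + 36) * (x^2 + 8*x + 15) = x^5 + 7*x^4 - 29*x^3 - 267*x^2 - 252*x + 540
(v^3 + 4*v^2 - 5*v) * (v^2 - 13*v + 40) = v^5 - 9*v^4 - 17*v^3 + 225*v^2 - 200*v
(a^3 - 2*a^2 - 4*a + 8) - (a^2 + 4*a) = a^3 - 3*a^2 - 8*a + 8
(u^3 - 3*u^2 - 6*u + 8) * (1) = u^3 - 3*u^2 - 6*u + 8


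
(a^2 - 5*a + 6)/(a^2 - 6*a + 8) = (a - 3)/(a - 4)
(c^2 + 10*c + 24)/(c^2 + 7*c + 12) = (c + 6)/(c + 3)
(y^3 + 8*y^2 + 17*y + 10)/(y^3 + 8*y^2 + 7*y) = (y^2 + 7*y + 10)/(y*(y + 7))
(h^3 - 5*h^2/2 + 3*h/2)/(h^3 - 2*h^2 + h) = (h - 3/2)/(h - 1)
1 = 1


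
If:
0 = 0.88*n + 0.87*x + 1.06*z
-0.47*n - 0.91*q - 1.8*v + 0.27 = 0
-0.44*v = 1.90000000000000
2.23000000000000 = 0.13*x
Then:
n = -1.20454545454545*z - 16.9589160839161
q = 0.622127872127872*z + 17.5971624529317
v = -4.32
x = 17.15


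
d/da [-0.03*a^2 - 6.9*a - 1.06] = -0.06*a - 6.9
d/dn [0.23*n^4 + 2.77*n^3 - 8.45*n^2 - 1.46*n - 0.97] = 0.92*n^3 + 8.31*n^2 - 16.9*n - 1.46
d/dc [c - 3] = 1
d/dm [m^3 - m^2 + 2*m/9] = 3*m^2 - 2*m + 2/9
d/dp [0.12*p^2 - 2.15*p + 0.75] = 0.24*p - 2.15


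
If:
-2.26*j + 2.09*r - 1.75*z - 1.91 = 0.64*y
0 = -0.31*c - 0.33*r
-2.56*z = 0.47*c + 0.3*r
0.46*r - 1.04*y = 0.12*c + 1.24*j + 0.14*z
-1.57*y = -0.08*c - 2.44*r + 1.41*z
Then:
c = -0.75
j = -0.52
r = 0.71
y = 1.01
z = 0.06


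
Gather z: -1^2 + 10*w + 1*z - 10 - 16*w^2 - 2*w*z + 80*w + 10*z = -16*w^2 + 90*w + z*(11 - 2*w) - 11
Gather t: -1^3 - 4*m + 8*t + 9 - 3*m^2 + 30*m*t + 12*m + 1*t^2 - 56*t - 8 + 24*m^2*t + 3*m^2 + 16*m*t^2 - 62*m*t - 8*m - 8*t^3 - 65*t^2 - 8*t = -8*t^3 + t^2*(16*m - 64) + t*(24*m^2 - 32*m - 56)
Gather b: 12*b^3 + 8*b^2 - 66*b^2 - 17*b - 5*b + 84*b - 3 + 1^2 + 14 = 12*b^3 - 58*b^2 + 62*b + 12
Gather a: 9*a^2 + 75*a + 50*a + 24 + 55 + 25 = 9*a^2 + 125*a + 104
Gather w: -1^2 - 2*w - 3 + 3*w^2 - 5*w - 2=3*w^2 - 7*w - 6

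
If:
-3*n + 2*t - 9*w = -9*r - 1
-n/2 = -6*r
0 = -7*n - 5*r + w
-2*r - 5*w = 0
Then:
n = 0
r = 0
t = -1/2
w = 0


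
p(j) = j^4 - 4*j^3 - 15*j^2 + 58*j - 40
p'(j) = 4*j^3 - 12*j^2 - 30*j + 58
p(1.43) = 4.75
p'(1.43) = 2.26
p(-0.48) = -70.80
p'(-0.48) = 69.19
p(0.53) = -13.99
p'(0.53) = 39.32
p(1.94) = 1.03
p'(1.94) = -16.16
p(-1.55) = -145.27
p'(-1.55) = 60.77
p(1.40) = 4.67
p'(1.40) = 3.46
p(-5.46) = 735.96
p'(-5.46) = -787.02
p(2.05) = -0.94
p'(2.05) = -19.47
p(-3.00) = -160.00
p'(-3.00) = -68.00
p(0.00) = -40.00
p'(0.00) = 58.00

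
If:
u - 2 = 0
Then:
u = 2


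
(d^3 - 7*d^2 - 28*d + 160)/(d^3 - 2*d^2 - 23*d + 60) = (d - 8)/(d - 3)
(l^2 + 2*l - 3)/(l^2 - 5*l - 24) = (l - 1)/(l - 8)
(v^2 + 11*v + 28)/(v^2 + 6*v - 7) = (v + 4)/(v - 1)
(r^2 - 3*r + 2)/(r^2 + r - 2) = (r - 2)/(r + 2)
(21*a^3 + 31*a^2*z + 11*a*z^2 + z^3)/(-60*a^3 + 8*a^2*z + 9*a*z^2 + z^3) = (21*a^3 + 31*a^2*z + 11*a*z^2 + z^3)/(-60*a^3 + 8*a^2*z + 9*a*z^2 + z^3)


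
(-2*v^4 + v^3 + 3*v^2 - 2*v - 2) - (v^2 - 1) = -2*v^4 + v^3 + 2*v^2 - 2*v - 1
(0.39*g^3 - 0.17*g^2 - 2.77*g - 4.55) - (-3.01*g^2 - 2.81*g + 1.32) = 0.39*g^3 + 2.84*g^2 + 0.04*g - 5.87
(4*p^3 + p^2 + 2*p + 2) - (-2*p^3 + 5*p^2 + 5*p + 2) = 6*p^3 - 4*p^2 - 3*p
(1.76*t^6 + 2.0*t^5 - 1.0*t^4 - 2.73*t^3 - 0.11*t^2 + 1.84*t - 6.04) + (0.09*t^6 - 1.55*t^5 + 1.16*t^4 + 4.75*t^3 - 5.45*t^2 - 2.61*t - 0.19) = 1.85*t^6 + 0.45*t^5 + 0.16*t^4 + 2.02*t^3 - 5.56*t^2 - 0.77*t - 6.23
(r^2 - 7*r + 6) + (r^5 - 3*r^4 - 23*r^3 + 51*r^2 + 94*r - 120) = r^5 - 3*r^4 - 23*r^3 + 52*r^2 + 87*r - 114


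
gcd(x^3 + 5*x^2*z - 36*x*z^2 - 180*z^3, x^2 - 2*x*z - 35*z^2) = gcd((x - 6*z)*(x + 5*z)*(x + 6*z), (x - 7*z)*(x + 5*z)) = x + 5*z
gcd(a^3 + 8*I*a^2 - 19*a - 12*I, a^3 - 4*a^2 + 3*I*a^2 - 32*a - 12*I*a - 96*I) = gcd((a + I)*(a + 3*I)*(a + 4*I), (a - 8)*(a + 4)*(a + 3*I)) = a + 3*I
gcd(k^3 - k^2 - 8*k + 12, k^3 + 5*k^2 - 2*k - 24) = k^2 + k - 6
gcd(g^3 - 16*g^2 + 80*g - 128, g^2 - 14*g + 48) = g - 8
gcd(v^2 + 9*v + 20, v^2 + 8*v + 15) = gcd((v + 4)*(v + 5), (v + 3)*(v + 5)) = v + 5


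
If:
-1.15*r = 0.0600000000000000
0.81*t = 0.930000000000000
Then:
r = -0.05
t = 1.15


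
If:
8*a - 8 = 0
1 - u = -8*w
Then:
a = 1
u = 8*w + 1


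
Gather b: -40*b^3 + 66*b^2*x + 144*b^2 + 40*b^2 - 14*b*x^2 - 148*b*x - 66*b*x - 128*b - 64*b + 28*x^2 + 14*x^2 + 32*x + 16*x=-40*b^3 + b^2*(66*x + 184) + b*(-14*x^2 - 214*x - 192) + 42*x^2 + 48*x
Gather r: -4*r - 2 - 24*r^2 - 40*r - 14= -24*r^2 - 44*r - 16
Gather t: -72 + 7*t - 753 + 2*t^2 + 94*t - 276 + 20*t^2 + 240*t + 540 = 22*t^2 + 341*t - 561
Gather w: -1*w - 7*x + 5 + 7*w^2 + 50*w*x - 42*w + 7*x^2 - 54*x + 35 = 7*w^2 + w*(50*x - 43) + 7*x^2 - 61*x + 40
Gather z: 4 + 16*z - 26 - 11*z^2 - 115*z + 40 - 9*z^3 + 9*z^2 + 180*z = -9*z^3 - 2*z^2 + 81*z + 18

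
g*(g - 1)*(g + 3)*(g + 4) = g^4 + 6*g^3 + 5*g^2 - 12*g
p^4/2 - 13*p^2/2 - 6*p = p*(p/2 + 1/2)*(p - 4)*(p + 3)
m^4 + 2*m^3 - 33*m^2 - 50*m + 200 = (m - 5)*(m - 2)*(m + 4)*(m + 5)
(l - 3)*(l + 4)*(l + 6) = l^3 + 7*l^2 - 6*l - 72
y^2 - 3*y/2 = y*(y - 3/2)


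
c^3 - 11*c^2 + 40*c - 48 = (c - 4)^2*(c - 3)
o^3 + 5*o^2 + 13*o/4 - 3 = (o - 1/2)*(o + 3/2)*(o + 4)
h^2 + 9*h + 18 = (h + 3)*(h + 6)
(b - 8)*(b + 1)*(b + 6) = b^3 - b^2 - 50*b - 48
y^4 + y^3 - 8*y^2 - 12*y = y*(y - 3)*(y + 2)^2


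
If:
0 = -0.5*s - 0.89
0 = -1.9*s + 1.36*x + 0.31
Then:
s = -1.78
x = -2.71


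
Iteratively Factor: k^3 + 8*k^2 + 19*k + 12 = (k + 4)*(k^2 + 4*k + 3) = (k + 3)*(k + 4)*(k + 1)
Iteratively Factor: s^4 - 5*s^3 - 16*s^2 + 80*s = (s + 4)*(s^3 - 9*s^2 + 20*s) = (s - 4)*(s + 4)*(s^2 - 5*s) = s*(s - 4)*(s + 4)*(s - 5)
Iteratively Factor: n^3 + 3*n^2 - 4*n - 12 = (n + 3)*(n^2 - 4) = (n + 2)*(n + 3)*(n - 2)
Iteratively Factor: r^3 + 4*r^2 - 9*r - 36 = (r + 3)*(r^2 + r - 12) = (r - 3)*(r + 3)*(r + 4)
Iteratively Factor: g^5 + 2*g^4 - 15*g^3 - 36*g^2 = (g + 3)*(g^4 - g^3 - 12*g^2) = (g + 3)^2*(g^3 - 4*g^2) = g*(g + 3)^2*(g^2 - 4*g) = g*(g - 4)*(g + 3)^2*(g)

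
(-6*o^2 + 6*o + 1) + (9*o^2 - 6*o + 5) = 3*o^2 + 6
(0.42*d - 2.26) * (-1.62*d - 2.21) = -0.6804*d^2 + 2.733*d + 4.9946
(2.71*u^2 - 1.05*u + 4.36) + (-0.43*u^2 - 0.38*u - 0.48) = 2.28*u^2 - 1.43*u + 3.88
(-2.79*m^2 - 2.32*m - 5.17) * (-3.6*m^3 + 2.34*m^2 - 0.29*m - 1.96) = 10.044*m^5 + 1.8234*m^4 + 13.9923*m^3 - 5.9566*m^2 + 6.0465*m + 10.1332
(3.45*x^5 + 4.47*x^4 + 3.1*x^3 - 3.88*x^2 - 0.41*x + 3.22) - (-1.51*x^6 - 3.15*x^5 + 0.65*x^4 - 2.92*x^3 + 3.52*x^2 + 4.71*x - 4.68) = 1.51*x^6 + 6.6*x^5 + 3.82*x^4 + 6.02*x^3 - 7.4*x^2 - 5.12*x + 7.9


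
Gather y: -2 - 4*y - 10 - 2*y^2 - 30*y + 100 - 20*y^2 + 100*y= -22*y^2 + 66*y + 88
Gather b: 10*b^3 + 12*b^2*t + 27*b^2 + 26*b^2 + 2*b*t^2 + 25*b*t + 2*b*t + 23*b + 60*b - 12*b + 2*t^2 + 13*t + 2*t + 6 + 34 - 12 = 10*b^3 + b^2*(12*t + 53) + b*(2*t^2 + 27*t + 71) + 2*t^2 + 15*t + 28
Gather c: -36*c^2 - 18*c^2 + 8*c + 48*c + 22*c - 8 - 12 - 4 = -54*c^2 + 78*c - 24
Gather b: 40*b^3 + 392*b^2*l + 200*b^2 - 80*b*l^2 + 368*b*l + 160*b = 40*b^3 + b^2*(392*l + 200) + b*(-80*l^2 + 368*l + 160)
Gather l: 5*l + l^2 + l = l^2 + 6*l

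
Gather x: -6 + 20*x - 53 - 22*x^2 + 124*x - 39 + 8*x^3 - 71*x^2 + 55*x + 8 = 8*x^3 - 93*x^2 + 199*x - 90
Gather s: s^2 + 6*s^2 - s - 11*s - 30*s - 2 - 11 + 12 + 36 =7*s^2 - 42*s + 35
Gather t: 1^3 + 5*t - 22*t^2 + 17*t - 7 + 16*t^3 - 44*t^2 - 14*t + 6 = 16*t^3 - 66*t^2 + 8*t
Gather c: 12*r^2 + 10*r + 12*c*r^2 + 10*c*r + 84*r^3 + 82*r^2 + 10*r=c*(12*r^2 + 10*r) + 84*r^3 + 94*r^2 + 20*r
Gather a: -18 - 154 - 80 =-252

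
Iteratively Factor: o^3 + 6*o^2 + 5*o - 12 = (o + 4)*(o^2 + 2*o - 3) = (o + 3)*(o + 4)*(o - 1)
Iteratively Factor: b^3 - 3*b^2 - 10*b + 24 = (b - 4)*(b^2 + b - 6) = (b - 4)*(b + 3)*(b - 2)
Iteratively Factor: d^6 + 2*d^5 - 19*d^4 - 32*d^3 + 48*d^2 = (d - 1)*(d^5 + 3*d^4 - 16*d^3 - 48*d^2) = (d - 1)*(d + 3)*(d^4 - 16*d^2) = d*(d - 1)*(d + 3)*(d^3 - 16*d) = d*(d - 1)*(d + 3)*(d + 4)*(d^2 - 4*d) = d*(d - 4)*(d - 1)*(d + 3)*(d + 4)*(d)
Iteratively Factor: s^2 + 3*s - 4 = (s - 1)*(s + 4)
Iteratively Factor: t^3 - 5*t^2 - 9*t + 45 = (t - 5)*(t^2 - 9) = (t - 5)*(t - 3)*(t + 3)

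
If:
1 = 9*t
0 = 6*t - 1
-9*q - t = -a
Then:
No Solution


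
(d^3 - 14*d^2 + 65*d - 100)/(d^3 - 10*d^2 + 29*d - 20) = (d - 5)/(d - 1)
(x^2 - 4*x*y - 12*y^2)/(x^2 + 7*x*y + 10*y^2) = (x - 6*y)/(x + 5*y)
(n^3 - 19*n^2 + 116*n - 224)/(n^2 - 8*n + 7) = (n^2 - 12*n + 32)/(n - 1)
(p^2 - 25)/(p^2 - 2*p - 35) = (p - 5)/(p - 7)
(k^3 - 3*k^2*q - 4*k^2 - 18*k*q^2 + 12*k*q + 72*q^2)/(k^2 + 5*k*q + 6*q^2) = (k^2 - 6*k*q - 4*k + 24*q)/(k + 2*q)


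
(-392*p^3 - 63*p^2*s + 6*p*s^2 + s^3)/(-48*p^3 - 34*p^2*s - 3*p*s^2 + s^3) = (49*p^2 + 14*p*s + s^2)/(6*p^2 + 5*p*s + s^2)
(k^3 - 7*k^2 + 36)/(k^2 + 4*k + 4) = (k^2 - 9*k + 18)/(k + 2)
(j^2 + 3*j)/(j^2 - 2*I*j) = (j + 3)/(j - 2*I)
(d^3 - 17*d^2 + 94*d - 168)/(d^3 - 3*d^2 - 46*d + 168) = (d - 7)/(d + 7)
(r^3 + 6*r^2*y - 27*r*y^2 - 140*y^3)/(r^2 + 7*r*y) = r - y - 20*y^2/r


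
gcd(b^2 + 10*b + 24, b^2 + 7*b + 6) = b + 6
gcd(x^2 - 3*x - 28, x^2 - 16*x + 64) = 1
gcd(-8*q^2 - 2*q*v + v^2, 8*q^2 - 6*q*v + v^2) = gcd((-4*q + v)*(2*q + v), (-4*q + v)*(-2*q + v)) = 4*q - v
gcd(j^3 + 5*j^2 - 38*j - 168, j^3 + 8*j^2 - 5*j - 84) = j^2 + 11*j + 28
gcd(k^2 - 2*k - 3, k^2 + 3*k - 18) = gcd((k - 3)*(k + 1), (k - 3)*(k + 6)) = k - 3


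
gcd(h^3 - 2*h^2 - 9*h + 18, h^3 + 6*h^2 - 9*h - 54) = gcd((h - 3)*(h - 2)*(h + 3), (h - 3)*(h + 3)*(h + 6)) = h^2 - 9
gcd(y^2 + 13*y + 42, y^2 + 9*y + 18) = y + 6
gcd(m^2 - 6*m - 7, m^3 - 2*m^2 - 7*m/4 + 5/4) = m + 1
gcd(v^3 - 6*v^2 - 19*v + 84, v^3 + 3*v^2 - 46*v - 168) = v^2 - 3*v - 28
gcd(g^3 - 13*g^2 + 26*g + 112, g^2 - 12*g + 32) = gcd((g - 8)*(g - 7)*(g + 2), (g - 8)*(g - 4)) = g - 8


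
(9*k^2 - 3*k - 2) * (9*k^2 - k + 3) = 81*k^4 - 36*k^3 + 12*k^2 - 7*k - 6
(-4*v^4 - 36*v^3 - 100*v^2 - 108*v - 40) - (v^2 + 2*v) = -4*v^4 - 36*v^3 - 101*v^2 - 110*v - 40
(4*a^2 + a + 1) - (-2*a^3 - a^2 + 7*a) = 2*a^3 + 5*a^2 - 6*a + 1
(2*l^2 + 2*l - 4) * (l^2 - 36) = 2*l^4 + 2*l^3 - 76*l^2 - 72*l + 144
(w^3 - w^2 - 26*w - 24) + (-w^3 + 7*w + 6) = -w^2 - 19*w - 18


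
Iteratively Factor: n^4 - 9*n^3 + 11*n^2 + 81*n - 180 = (n - 4)*(n^3 - 5*n^2 - 9*n + 45) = (n - 4)*(n - 3)*(n^2 - 2*n - 15) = (n - 5)*(n - 4)*(n - 3)*(n + 3)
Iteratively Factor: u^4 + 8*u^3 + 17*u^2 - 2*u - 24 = (u - 1)*(u^3 + 9*u^2 + 26*u + 24) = (u - 1)*(u + 4)*(u^2 + 5*u + 6) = (u - 1)*(u + 3)*(u + 4)*(u + 2)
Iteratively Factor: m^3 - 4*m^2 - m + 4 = (m - 1)*(m^2 - 3*m - 4) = (m - 4)*(m - 1)*(m + 1)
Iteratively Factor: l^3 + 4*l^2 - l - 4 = (l + 1)*(l^2 + 3*l - 4) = (l - 1)*(l + 1)*(l + 4)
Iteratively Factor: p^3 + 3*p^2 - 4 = (p + 2)*(p^2 + p - 2) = (p + 2)^2*(p - 1)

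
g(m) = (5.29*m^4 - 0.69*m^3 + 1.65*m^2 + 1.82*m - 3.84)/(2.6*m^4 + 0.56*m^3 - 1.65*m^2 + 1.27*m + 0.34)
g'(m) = (-10.4*m^3 - 1.68*m^2 + 3.3*m - 1.27)*(5.29*m^4 - 0.69*m^3 + 1.65*m^2 + 1.82*m - 3.84)/(2.6*m^4 + 0.56*m^3 - 1.65*m^2 + 1.27*m + 0.34)^2 + (21.16*m^3 - 2.07*m^2 + 3.3*m + 1.82)/(2.6*m^4 + 0.56*m^3 - 1.65*m^2 + 1.27*m + 0.34) = (4.7564*m^6 - 26.037*m^5 + 6.1734*m^4 + 43.3394*m^3 + 10.8459*m^2 - 11.55*m + 5.4956)/(6.76*m^8 + 2.912*m^7 - 8.2664*m^6 + 4.756*m^5 + 5.9129*m^4 - 3.8102*m^3 + 0.4909*m^2 + 0.8636*m + 0.1156)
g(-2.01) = 3.14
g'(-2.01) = 1.18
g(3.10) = 1.98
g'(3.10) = -0.02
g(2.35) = 2.00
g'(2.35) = -0.04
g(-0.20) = -209.55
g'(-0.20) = 20426.51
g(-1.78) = 3.49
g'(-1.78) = 1.98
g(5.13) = 1.97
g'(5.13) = 0.00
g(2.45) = 2.00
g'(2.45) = -0.04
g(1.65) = 2.02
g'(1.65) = 0.09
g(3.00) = 1.98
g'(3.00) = -0.02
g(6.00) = 1.97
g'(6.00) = 0.00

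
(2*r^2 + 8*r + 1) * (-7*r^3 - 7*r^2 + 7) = -14*r^5 - 70*r^4 - 63*r^3 + 7*r^2 + 56*r + 7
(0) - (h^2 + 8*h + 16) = -h^2 - 8*h - 16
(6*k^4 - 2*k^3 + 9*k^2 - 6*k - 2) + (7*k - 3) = 6*k^4 - 2*k^3 + 9*k^2 + k - 5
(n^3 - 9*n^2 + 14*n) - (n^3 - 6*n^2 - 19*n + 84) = -3*n^2 + 33*n - 84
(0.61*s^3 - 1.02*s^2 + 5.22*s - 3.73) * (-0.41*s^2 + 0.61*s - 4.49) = -0.2501*s^5 + 0.7903*s^4 - 5.5013*s^3 + 9.2933*s^2 - 25.7131*s + 16.7477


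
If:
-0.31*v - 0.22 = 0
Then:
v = -0.71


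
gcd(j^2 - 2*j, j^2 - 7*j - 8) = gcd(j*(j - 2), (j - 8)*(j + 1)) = 1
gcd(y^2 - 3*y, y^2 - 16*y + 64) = 1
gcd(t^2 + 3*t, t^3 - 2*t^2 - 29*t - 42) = t + 3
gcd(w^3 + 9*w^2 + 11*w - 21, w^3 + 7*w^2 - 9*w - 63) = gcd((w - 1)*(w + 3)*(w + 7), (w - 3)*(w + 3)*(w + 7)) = w^2 + 10*w + 21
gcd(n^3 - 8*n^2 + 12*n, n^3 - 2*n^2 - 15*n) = n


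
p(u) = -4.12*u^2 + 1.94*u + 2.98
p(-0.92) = -2.29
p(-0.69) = -0.32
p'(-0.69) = 7.63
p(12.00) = -567.02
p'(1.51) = -10.50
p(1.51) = -3.48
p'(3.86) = -29.87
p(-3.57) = -56.45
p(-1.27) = -6.13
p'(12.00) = -96.94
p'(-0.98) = 10.02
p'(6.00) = -47.50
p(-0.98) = -2.88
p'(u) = 1.94 - 8.24*u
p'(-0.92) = 9.52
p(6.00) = -133.70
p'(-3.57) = 31.36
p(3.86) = -50.92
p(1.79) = -6.75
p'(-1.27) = 12.40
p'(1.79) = -12.81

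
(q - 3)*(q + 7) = q^2 + 4*q - 21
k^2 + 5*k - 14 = (k - 2)*(k + 7)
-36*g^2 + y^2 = (-6*g + y)*(6*g + y)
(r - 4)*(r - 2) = r^2 - 6*r + 8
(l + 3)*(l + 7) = l^2 + 10*l + 21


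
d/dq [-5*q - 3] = -5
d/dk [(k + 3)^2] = 2*k + 6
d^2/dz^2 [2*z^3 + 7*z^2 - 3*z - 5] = 12*z + 14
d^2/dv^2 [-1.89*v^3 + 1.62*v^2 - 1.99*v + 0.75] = 3.24 - 11.34*v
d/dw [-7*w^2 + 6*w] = 6 - 14*w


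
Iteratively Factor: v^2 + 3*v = (v + 3)*(v)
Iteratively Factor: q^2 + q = (q)*(q + 1)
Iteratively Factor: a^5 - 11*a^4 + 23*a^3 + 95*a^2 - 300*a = (a - 4)*(a^4 - 7*a^3 - 5*a^2 + 75*a) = (a - 4)*(a + 3)*(a^3 - 10*a^2 + 25*a) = a*(a - 4)*(a + 3)*(a^2 - 10*a + 25) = a*(a - 5)*(a - 4)*(a + 3)*(a - 5)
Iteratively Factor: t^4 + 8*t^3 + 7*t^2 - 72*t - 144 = (t + 3)*(t^3 + 5*t^2 - 8*t - 48) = (t - 3)*(t + 3)*(t^2 + 8*t + 16) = (t - 3)*(t + 3)*(t + 4)*(t + 4)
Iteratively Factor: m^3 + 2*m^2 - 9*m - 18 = (m - 3)*(m^2 + 5*m + 6) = (m - 3)*(m + 3)*(m + 2)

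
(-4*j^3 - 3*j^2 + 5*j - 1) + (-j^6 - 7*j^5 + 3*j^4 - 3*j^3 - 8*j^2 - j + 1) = -j^6 - 7*j^5 + 3*j^4 - 7*j^3 - 11*j^2 + 4*j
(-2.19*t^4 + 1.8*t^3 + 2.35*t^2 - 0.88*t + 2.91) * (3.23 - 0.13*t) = 0.2847*t^5 - 7.3077*t^4 + 5.5085*t^3 + 7.7049*t^2 - 3.2207*t + 9.3993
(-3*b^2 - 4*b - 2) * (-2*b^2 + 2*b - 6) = 6*b^4 + 2*b^3 + 14*b^2 + 20*b + 12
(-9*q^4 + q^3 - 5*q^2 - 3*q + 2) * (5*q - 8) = -45*q^5 + 77*q^4 - 33*q^3 + 25*q^2 + 34*q - 16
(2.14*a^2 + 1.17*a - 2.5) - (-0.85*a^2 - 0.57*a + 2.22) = 2.99*a^2 + 1.74*a - 4.72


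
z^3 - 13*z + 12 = (z - 3)*(z - 1)*(z + 4)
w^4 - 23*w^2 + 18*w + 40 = (w - 4)*(w - 2)*(w + 1)*(w + 5)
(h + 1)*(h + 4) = h^2 + 5*h + 4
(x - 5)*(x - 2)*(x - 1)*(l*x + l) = l*x^4 - 7*l*x^3 + 9*l*x^2 + 7*l*x - 10*l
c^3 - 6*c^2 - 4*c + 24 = (c - 6)*(c - 2)*(c + 2)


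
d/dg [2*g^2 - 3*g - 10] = 4*g - 3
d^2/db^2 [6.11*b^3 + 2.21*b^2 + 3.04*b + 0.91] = 36.66*b + 4.42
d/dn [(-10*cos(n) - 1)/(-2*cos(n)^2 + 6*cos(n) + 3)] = 4*(5*cos(n)^2 + cos(n) + 6)*sin(n)/(6*cos(n) - cos(2*n) + 2)^2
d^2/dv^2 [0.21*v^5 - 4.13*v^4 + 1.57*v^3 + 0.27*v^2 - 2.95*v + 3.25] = 4.2*v^3 - 49.56*v^2 + 9.42*v + 0.54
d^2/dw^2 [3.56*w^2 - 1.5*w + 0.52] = 7.12000000000000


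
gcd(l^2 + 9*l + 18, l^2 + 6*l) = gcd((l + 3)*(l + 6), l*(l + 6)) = l + 6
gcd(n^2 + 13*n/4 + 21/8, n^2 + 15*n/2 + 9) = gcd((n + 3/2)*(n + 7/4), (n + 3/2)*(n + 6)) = n + 3/2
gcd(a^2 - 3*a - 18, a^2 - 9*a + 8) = 1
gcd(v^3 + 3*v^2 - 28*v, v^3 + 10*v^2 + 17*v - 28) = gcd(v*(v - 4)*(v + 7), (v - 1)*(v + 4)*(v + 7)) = v + 7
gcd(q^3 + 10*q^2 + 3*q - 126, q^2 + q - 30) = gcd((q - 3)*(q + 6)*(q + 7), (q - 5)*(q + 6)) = q + 6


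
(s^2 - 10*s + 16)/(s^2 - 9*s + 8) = (s - 2)/(s - 1)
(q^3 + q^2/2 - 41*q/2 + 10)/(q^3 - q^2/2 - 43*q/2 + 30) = (2*q - 1)/(2*q - 3)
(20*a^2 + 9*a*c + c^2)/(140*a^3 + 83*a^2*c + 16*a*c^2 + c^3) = 1/(7*a + c)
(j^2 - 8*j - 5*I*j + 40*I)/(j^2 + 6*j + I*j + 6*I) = (j^2 - j*(8 + 5*I) + 40*I)/(j^2 + j*(6 + I) + 6*I)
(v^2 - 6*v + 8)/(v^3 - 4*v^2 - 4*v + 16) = 1/(v + 2)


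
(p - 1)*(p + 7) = p^2 + 6*p - 7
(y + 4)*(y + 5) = y^2 + 9*y + 20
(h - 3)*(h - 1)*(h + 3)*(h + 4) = h^4 + 3*h^3 - 13*h^2 - 27*h + 36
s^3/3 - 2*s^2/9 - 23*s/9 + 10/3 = (s/3 + 1)*(s - 2)*(s - 5/3)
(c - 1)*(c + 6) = c^2 + 5*c - 6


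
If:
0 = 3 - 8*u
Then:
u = 3/8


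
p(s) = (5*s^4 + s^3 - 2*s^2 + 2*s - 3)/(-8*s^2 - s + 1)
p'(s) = (16*s + 1)*(5*s^4 + s^3 - 2*s^2 + 2*s - 3)/(-8*s^2 - s + 1)^2 + (20*s^3 + 3*s^2 - 4*s + 2)/(-8*s^2 - s + 1) = (-80*s^5 - 23*s^4 + 18*s^3 + 21*s^2 - 52*s - 1)/(64*s^4 + 16*s^3 - 15*s^2 - 2*s + 1)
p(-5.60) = -19.10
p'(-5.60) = 6.97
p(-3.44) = -6.94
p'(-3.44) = 4.30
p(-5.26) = -16.80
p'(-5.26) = 6.54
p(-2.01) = -1.99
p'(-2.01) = 2.67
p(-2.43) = -3.20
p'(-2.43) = 3.11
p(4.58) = -13.19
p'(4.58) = -5.77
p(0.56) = 0.89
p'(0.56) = -6.32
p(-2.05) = -2.10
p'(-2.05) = 2.71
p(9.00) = -50.89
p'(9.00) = -11.29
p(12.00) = -90.40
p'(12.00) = -15.05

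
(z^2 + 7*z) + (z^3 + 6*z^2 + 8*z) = z^3 + 7*z^2 + 15*z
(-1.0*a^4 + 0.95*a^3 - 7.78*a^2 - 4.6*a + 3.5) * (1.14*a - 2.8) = -1.14*a^5 + 3.883*a^4 - 11.5292*a^3 + 16.54*a^2 + 16.87*a - 9.8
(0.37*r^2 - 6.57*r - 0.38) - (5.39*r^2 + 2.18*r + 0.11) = -5.02*r^2 - 8.75*r - 0.49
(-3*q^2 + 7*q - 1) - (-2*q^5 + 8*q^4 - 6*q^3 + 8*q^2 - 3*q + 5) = 2*q^5 - 8*q^4 + 6*q^3 - 11*q^2 + 10*q - 6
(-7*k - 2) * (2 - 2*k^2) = 14*k^3 + 4*k^2 - 14*k - 4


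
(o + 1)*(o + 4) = o^2 + 5*o + 4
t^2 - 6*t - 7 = (t - 7)*(t + 1)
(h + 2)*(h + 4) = h^2 + 6*h + 8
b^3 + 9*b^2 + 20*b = b*(b + 4)*(b + 5)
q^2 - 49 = (q - 7)*(q + 7)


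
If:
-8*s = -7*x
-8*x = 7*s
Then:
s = 0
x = 0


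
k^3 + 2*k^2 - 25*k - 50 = (k - 5)*(k + 2)*(k + 5)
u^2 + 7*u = u*(u + 7)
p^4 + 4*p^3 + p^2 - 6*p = p*(p - 1)*(p + 2)*(p + 3)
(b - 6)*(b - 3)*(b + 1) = b^3 - 8*b^2 + 9*b + 18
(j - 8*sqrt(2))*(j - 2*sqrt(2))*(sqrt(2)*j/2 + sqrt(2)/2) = sqrt(2)*j^3/2 - 10*j^2 + sqrt(2)*j^2/2 - 10*j + 16*sqrt(2)*j + 16*sqrt(2)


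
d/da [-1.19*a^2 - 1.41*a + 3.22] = -2.38*a - 1.41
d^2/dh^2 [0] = 0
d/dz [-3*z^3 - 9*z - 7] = -9*z^2 - 9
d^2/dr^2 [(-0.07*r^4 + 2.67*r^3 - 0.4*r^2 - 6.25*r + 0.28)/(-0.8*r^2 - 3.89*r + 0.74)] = (0.0896*r^6 + 1.30704*r^5 + 6.10684199999999*r^4 - 81.680326*r^3 + 46.920756*r^2 + 8.19928799999997*r + 27.615084)/(0.512*r^6 + 7.4688*r^5 + 34.89624*r^4 + 45.046589*r^3 - 32.279022*r^2 + 6.390492*r - 0.405224)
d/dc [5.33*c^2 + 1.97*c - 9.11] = 10.66*c + 1.97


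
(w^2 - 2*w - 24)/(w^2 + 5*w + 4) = (w - 6)/(w + 1)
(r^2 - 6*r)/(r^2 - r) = (r - 6)/(r - 1)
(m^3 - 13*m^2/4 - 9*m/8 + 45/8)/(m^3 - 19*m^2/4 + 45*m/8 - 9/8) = (4*m + 5)/(4*m - 1)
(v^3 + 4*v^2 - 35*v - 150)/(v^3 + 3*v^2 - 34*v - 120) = (v + 5)/(v + 4)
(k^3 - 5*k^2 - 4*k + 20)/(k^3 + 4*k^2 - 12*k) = (k^2 - 3*k - 10)/(k*(k + 6))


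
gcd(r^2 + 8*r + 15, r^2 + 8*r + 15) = r^2 + 8*r + 15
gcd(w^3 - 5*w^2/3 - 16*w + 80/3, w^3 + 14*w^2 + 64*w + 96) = w + 4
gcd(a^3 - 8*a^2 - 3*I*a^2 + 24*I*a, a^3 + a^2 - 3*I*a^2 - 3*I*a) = a^2 - 3*I*a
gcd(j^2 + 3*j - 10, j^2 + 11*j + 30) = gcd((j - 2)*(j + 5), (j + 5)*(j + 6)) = j + 5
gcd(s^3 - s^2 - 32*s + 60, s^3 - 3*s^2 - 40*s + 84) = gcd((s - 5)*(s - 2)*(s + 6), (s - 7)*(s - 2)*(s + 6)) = s^2 + 4*s - 12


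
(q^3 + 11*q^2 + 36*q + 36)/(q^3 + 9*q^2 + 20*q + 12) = (q + 3)/(q + 1)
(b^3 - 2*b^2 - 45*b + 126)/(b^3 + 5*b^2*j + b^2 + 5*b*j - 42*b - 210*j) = (b - 3)/(b + 5*j)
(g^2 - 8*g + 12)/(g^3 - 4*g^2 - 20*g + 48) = 1/(g + 4)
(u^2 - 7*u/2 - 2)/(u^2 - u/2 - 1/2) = (u - 4)/(u - 1)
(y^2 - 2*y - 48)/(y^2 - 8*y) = (y + 6)/y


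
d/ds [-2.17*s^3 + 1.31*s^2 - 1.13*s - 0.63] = -6.51*s^2 + 2.62*s - 1.13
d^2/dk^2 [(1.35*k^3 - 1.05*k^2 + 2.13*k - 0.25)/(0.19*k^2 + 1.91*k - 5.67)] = (-1.11022302462516e-16*k^5 + 13.674456*k^3 - 94.56171*k^2 + 273.629634*k - 23.740868)/(0.006859*k^6 + 0.206853*k^5 + 1.465356*k^4 - 5.377987*k^3 - 43.729308*k^2 + 184.213197*k - 182.284263)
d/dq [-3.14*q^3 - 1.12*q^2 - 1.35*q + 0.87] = -9.42*q^2 - 2.24*q - 1.35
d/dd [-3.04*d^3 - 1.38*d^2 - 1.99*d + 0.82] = -9.12*d^2 - 2.76*d - 1.99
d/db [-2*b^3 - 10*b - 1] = -6*b^2 - 10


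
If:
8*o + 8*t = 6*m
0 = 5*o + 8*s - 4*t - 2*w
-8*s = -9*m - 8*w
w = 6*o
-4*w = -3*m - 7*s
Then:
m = 0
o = 0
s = 0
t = 0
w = 0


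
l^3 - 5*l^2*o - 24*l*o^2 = l*(l - 8*o)*(l + 3*o)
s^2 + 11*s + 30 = (s + 5)*(s + 6)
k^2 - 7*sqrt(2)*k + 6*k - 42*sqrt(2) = (k + 6)*(k - 7*sqrt(2))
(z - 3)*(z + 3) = z^2 - 9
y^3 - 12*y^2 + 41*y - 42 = (y - 7)*(y - 3)*(y - 2)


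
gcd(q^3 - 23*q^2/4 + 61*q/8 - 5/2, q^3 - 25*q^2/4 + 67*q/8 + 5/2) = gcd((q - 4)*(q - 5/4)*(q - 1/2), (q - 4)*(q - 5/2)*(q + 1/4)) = q - 4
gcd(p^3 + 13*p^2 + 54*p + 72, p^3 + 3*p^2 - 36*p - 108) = p^2 + 9*p + 18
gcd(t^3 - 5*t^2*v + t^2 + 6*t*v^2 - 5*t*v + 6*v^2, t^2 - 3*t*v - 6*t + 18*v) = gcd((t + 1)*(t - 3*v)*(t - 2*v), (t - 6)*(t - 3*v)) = t - 3*v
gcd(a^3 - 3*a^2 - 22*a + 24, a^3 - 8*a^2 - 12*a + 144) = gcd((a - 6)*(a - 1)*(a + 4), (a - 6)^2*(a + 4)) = a^2 - 2*a - 24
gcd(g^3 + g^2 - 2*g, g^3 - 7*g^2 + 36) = g + 2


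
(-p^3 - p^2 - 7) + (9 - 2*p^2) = -p^3 - 3*p^2 + 2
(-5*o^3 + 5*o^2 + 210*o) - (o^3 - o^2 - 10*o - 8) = -6*o^3 + 6*o^2 + 220*o + 8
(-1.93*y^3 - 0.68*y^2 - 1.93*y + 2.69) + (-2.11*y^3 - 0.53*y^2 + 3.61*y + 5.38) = -4.04*y^3 - 1.21*y^2 + 1.68*y + 8.07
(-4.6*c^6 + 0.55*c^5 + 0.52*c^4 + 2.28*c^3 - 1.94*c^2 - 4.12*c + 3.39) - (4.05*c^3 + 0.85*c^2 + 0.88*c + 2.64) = -4.6*c^6 + 0.55*c^5 + 0.52*c^4 - 1.77*c^3 - 2.79*c^2 - 5.0*c + 0.75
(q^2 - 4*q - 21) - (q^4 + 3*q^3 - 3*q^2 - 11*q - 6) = -q^4 - 3*q^3 + 4*q^2 + 7*q - 15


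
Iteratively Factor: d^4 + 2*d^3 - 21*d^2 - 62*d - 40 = (d + 1)*(d^3 + d^2 - 22*d - 40) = (d + 1)*(d + 4)*(d^2 - 3*d - 10) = (d + 1)*(d + 2)*(d + 4)*(d - 5)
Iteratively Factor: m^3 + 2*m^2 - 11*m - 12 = (m - 3)*(m^2 + 5*m + 4) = (m - 3)*(m + 1)*(m + 4)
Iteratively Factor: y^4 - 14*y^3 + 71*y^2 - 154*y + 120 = (y - 4)*(y^3 - 10*y^2 + 31*y - 30) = (y - 4)*(y - 3)*(y^2 - 7*y + 10) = (y - 4)*(y - 3)*(y - 2)*(y - 5)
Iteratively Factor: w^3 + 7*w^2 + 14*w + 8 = (w + 1)*(w^2 + 6*w + 8) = (w + 1)*(w + 2)*(w + 4)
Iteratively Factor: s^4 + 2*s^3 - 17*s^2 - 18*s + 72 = (s + 4)*(s^3 - 2*s^2 - 9*s + 18) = (s + 3)*(s + 4)*(s^2 - 5*s + 6) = (s - 3)*(s + 3)*(s + 4)*(s - 2)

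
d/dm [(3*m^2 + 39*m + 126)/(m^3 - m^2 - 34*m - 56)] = 3*(-m^4 - 26*m^3 - 147*m^2 - 28*m + 700)/(m^6 - 2*m^5 - 67*m^4 - 44*m^3 + 1268*m^2 + 3808*m + 3136)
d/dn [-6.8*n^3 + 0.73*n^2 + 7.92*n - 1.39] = -20.4*n^2 + 1.46*n + 7.92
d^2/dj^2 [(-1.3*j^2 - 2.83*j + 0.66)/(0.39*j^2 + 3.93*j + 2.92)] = (3.124134*j^3 + 9.484956*j^2 + 25.406316*j + 61.667308)/(0.059319*j^6 + 1.793259*j^5 + 19.402929*j^4 + 87.551361*j^3 + 145.273212*j^2 + 100.526256*j + 24.897088)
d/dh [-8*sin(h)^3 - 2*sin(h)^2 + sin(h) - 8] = (-24*sin(h)^2 - 4*sin(h) + 1)*cos(h)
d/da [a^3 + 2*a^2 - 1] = a*(3*a + 4)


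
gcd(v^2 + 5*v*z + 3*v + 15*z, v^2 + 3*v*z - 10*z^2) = v + 5*z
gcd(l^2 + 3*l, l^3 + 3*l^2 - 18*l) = l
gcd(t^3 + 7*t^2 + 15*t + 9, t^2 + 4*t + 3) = t^2 + 4*t + 3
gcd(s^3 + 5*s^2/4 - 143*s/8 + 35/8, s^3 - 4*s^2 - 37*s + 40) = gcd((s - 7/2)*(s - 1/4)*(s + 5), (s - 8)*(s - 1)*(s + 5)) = s + 5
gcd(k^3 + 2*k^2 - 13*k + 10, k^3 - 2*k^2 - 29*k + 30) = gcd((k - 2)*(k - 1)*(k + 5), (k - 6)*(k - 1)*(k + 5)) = k^2 + 4*k - 5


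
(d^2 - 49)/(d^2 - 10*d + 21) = (d + 7)/(d - 3)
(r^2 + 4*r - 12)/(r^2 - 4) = (r + 6)/(r + 2)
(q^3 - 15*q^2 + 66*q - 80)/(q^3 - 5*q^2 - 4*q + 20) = (q - 8)/(q + 2)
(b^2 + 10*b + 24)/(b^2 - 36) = (b + 4)/(b - 6)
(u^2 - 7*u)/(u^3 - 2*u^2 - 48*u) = (7 - u)/(-u^2 + 2*u + 48)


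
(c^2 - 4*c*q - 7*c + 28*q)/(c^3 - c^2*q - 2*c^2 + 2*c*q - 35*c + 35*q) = (-c + 4*q)/(-c^2 + c*q - 5*c + 5*q)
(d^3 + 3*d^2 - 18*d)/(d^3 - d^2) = (d^2 + 3*d - 18)/(d*(d - 1))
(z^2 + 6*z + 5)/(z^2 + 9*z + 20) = (z + 1)/(z + 4)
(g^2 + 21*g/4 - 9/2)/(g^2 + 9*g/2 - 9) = (4*g - 3)/(2*(2*g - 3))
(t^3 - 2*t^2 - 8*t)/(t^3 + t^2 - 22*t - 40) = t*(t - 4)/(t^2 - t - 20)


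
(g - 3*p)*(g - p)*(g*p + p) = g^3*p - 4*g^2*p^2 + g^2*p + 3*g*p^3 - 4*g*p^2 + 3*p^3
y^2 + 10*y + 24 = (y + 4)*(y + 6)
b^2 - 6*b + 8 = (b - 4)*(b - 2)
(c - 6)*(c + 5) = c^2 - c - 30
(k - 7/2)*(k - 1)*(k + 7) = k^3 + 5*k^2/2 - 28*k + 49/2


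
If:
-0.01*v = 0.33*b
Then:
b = -0.0303030303030303*v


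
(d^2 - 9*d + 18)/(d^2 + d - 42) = (d - 3)/(d + 7)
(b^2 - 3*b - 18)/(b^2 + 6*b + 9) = (b - 6)/(b + 3)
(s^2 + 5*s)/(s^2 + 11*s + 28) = s*(s + 5)/(s^2 + 11*s + 28)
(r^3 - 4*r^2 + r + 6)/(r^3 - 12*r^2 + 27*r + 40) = (r^2 - 5*r + 6)/(r^2 - 13*r + 40)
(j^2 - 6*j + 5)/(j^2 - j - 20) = (j - 1)/(j + 4)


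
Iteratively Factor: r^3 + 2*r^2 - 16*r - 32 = (r + 2)*(r^2 - 16) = (r - 4)*(r + 2)*(r + 4)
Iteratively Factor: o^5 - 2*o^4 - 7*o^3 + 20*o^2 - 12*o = (o + 3)*(o^4 - 5*o^3 + 8*o^2 - 4*o) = o*(o + 3)*(o^3 - 5*o^2 + 8*o - 4) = o*(o - 2)*(o + 3)*(o^2 - 3*o + 2) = o*(o - 2)^2*(o + 3)*(o - 1)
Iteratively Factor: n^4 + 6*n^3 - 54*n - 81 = (n + 3)*(n^3 + 3*n^2 - 9*n - 27) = (n - 3)*(n + 3)*(n^2 + 6*n + 9) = (n - 3)*(n + 3)^2*(n + 3)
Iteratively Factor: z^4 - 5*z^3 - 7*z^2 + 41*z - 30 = (z - 1)*(z^3 - 4*z^2 - 11*z + 30) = (z - 2)*(z - 1)*(z^2 - 2*z - 15) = (z - 2)*(z - 1)*(z + 3)*(z - 5)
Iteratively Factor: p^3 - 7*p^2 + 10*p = (p - 5)*(p^2 - 2*p) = p*(p - 5)*(p - 2)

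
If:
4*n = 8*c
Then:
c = n/2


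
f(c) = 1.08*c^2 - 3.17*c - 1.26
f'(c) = 2.16*c - 3.17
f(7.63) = 37.43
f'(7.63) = 13.31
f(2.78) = -1.73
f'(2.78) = 2.83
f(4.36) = 5.45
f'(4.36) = 6.25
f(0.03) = -1.35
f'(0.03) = -3.11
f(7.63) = 37.43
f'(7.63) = 13.31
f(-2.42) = 12.74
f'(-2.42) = -8.40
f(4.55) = 6.68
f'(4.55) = 6.66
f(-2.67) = 14.90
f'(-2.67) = -8.94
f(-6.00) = 56.64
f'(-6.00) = -16.13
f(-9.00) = 114.75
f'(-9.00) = -22.61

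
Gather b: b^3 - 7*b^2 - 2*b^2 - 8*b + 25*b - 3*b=b^3 - 9*b^2 + 14*b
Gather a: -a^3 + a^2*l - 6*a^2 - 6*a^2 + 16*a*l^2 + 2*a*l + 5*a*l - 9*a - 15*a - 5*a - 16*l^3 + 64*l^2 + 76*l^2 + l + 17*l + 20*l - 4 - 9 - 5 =-a^3 + a^2*(l - 12) + a*(16*l^2 + 7*l - 29) - 16*l^3 + 140*l^2 + 38*l - 18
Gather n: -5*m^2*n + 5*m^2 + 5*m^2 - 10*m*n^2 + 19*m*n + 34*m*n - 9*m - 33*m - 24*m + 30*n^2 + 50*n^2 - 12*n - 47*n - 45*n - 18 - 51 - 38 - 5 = 10*m^2 - 66*m + n^2*(80 - 10*m) + n*(-5*m^2 + 53*m - 104) - 112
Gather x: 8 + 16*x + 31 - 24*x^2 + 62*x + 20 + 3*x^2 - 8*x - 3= -21*x^2 + 70*x + 56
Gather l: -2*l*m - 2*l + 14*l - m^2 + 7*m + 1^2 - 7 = l*(12 - 2*m) - m^2 + 7*m - 6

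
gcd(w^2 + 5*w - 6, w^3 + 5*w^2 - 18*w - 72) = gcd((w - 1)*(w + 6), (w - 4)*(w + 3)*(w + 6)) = w + 6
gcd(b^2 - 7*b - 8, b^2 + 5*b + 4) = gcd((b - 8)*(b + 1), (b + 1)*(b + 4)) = b + 1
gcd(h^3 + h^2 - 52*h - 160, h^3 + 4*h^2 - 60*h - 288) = h - 8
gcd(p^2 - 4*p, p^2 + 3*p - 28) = p - 4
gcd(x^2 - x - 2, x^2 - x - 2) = x^2 - x - 2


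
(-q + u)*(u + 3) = -q*u - 3*q + u^2 + 3*u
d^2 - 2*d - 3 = (d - 3)*(d + 1)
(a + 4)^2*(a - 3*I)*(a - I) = a^4 + 8*a^3 - 4*I*a^3 + 13*a^2 - 32*I*a^2 - 24*a - 64*I*a - 48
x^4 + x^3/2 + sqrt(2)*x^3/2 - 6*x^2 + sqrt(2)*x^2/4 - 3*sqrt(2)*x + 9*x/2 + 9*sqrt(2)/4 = (x - 3/2)*(x - 1)*(x + 3)*(x + sqrt(2)/2)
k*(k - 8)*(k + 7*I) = k^3 - 8*k^2 + 7*I*k^2 - 56*I*k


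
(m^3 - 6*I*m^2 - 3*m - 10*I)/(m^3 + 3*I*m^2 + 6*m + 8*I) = (m - 5*I)/(m + 4*I)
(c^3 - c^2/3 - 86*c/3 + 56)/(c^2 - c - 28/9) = 3*(c^2 + 2*c - 24)/(3*c + 4)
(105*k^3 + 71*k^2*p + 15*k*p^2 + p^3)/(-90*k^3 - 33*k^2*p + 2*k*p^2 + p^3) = (7*k + p)/(-6*k + p)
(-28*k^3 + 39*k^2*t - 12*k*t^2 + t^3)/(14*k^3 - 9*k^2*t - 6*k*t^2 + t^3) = (-4*k + t)/(2*k + t)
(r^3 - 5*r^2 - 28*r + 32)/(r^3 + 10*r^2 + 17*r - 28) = (r - 8)/(r + 7)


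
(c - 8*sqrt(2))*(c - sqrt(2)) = c^2 - 9*sqrt(2)*c + 16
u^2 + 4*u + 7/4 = (u + 1/2)*(u + 7/2)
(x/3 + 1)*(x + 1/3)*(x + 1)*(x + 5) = x^4/3 + 28*x^3/9 + 26*x^2/3 + 68*x/9 + 5/3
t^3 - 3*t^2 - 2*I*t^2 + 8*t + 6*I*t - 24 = (t - 3)*(t - 4*I)*(t + 2*I)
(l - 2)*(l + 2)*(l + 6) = l^3 + 6*l^2 - 4*l - 24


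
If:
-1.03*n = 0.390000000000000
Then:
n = -0.38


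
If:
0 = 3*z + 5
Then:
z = -5/3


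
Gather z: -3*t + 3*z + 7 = -3*t + 3*z + 7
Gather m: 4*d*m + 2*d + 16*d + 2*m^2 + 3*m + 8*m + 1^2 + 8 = 18*d + 2*m^2 + m*(4*d + 11) + 9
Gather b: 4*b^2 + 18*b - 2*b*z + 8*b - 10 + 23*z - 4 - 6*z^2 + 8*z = 4*b^2 + b*(26 - 2*z) - 6*z^2 + 31*z - 14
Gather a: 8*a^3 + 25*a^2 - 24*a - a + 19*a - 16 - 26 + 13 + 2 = 8*a^3 + 25*a^2 - 6*a - 27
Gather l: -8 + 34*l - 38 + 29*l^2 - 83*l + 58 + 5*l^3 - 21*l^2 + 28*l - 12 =5*l^3 + 8*l^2 - 21*l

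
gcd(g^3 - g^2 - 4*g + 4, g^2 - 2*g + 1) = g - 1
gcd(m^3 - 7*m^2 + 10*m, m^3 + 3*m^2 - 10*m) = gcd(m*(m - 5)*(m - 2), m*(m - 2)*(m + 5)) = m^2 - 2*m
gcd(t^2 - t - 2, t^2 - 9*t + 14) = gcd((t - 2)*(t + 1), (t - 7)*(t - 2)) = t - 2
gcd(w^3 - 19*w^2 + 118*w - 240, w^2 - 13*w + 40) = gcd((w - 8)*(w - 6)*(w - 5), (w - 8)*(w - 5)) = w^2 - 13*w + 40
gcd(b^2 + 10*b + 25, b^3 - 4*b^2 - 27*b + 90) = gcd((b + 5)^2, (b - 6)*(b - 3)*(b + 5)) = b + 5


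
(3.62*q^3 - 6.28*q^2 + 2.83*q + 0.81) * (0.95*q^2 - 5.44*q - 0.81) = 3.439*q^5 - 25.6588*q^4 + 33.9195*q^3 - 9.5389*q^2 - 6.6987*q - 0.6561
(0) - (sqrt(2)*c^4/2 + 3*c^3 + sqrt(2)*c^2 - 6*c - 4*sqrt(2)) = -sqrt(2)*c^4/2 - 3*c^3 - sqrt(2)*c^2 + 6*c + 4*sqrt(2)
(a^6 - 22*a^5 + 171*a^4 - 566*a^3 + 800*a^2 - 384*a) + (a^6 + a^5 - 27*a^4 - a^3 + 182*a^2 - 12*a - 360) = 2*a^6 - 21*a^5 + 144*a^4 - 567*a^3 + 982*a^2 - 396*a - 360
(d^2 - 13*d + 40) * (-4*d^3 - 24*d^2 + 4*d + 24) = -4*d^5 + 28*d^4 + 156*d^3 - 988*d^2 - 152*d + 960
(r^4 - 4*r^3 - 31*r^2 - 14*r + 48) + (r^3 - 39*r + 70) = r^4 - 3*r^3 - 31*r^2 - 53*r + 118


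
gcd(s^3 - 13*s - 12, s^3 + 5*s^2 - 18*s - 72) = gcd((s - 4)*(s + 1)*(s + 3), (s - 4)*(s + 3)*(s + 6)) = s^2 - s - 12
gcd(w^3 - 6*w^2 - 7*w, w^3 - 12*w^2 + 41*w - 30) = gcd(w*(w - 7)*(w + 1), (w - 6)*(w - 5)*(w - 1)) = 1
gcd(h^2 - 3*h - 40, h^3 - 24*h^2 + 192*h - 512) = h - 8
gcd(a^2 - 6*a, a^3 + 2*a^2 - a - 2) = 1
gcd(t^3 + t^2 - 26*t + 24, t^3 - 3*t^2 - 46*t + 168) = t - 4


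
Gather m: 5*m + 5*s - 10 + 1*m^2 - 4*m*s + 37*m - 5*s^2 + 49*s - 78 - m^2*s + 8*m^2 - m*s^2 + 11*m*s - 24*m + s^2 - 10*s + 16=m^2*(9 - s) + m*(-s^2 + 7*s + 18) - 4*s^2 + 44*s - 72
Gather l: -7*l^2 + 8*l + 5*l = -7*l^2 + 13*l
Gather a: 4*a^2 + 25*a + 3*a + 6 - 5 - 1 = 4*a^2 + 28*a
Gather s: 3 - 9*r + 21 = 24 - 9*r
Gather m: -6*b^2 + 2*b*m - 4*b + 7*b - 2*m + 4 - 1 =-6*b^2 + 3*b + m*(2*b - 2) + 3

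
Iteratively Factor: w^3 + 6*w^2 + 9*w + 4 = (w + 4)*(w^2 + 2*w + 1) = (w + 1)*(w + 4)*(w + 1)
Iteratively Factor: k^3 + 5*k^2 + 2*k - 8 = (k - 1)*(k^2 + 6*k + 8) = (k - 1)*(k + 4)*(k + 2)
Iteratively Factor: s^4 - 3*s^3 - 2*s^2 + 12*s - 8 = (s - 1)*(s^3 - 2*s^2 - 4*s + 8) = (s - 1)*(s + 2)*(s^2 - 4*s + 4) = (s - 2)*(s - 1)*(s + 2)*(s - 2)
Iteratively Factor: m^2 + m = (m)*(m + 1)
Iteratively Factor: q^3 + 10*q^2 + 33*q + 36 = (q + 4)*(q^2 + 6*q + 9) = (q + 3)*(q + 4)*(q + 3)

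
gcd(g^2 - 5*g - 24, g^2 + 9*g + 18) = g + 3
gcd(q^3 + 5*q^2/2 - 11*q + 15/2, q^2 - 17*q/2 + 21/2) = q - 3/2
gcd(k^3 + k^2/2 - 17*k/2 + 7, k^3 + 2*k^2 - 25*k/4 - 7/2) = k^2 + 3*k/2 - 7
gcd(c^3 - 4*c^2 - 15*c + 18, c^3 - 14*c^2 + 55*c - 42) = c^2 - 7*c + 6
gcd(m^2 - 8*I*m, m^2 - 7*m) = m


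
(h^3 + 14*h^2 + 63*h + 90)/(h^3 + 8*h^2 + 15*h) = (h + 6)/h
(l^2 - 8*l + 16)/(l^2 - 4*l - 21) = (-l^2 + 8*l - 16)/(-l^2 + 4*l + 21)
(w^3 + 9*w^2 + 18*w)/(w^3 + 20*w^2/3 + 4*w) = 3*(w + 3)/(3*w + 2)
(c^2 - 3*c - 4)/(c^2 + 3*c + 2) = (c - 4)/(c + 2)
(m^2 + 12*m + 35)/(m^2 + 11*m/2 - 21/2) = 2*(m + 5)/(2*m - 3)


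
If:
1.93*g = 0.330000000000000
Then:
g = 0.17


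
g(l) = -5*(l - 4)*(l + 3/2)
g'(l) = 25/2 - 10*l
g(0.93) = 37.30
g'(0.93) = 3.20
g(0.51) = 35.07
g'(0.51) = 7.40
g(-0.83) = 16.18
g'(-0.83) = 20.80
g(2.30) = 32.30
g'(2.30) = -10.50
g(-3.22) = -62.09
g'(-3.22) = 44.70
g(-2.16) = -20.33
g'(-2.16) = 34.10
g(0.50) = 35.00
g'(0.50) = 7.50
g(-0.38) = 24.53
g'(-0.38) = 16.30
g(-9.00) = -487.50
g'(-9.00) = 102.50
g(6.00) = -75.00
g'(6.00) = -47.50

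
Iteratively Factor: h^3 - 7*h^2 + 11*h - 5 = (h - 1)*(h^2 - 6*h + 5) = (h - 5)*(h - 1)*(h - 1)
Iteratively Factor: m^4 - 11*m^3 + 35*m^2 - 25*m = (m - 1)*(m^3 - 10*m^2 + 25*m) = m*(m - 1)*(m^2 - 10*m + 25) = m*(m - 5)*(m - 1)*(m - 5)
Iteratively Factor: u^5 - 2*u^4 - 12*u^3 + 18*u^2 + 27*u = (u - 3)*(u^4 + u^3 - 9*u^2 - 9*u) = (u - 3)*(u + 1)*(u^3 - 9*u) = (u - 3)^2*(u + 1)*(u^2 + 3*u) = u*(u - 3)^2*(u + 1)*(u + 3)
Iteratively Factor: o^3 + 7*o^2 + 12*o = (o + 3)*(o^2 + 4*o) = o*(o + 3)*(o + 4)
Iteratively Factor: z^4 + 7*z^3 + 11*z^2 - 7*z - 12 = (z + 1)*(z^3 + 6*z^2 + 5*z - 12) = (z + 1)*(z + 3)*(z^2 + 3*z - 4) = (z - 1)*(z + 1)*(z + 3)*(z + 4)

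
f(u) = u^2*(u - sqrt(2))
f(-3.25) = -49.27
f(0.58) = -0.28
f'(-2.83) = 32.03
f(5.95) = 160.58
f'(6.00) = 91.03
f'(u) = u^2 + 2*u*(u - sqrt(2))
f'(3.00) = 18.51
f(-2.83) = -33.99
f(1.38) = -0.07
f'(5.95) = 89.38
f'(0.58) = -0.63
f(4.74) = 74.72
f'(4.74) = 54.00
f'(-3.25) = 40.88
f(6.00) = 165.09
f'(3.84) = 33.38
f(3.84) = 35.77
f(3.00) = 14.27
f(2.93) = 13.01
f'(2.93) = 17.47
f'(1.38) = 1.81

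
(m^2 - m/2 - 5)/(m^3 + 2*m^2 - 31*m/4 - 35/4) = 2*(m + 2)/(2*m^2 + 9*m + 7)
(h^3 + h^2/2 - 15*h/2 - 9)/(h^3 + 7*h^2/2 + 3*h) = (h - 3)/h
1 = 1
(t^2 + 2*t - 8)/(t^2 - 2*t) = (t + 4)/t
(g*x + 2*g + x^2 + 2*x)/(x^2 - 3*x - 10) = (g + x)/(x - 5)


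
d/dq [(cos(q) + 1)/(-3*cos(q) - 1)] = -2*sin(q)/(3*cos(q) + 1)^2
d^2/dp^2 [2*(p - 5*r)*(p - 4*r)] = 4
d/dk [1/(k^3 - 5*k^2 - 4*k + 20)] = (-3*k^2 + 10*k + 4)/(k^3 - 5*k^2 - 4*k + 20)^2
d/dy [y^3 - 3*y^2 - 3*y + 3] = 3*y^2 - 6*y - 3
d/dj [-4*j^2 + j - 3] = 1 - 8*j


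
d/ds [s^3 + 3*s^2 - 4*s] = 3*s^2 + 6*s - 4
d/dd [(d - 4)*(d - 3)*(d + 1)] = 3*d^2 - 12*d + 5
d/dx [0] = 0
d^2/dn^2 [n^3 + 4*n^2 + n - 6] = 6*n + 8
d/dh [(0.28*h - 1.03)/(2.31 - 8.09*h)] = (17.754429 - 62.178931*h)/(8.09*h - 2.31)^3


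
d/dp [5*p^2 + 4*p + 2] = 10*p + 4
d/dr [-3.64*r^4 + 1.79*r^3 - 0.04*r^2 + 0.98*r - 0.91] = -14.56*r^3 + 5.37*r^2 - 0.08*r + 0.98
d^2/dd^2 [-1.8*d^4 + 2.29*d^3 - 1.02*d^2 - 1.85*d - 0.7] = -21.6*d^2 + 13.74*d - 2.04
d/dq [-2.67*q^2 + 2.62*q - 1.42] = 2.62 - 5.34*q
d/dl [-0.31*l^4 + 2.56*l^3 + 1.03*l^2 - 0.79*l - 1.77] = -1.24*l^3 + 7.68*l^2 + 2.06*l - 0.79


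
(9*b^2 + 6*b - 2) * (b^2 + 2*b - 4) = 9*b^4 + 24*b^3 - 26*b^2 - 28*b + 8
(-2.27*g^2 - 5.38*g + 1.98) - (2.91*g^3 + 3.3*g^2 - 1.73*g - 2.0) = -2.91*g^3 - 5.57*g^2 - 3.65*g + 3.98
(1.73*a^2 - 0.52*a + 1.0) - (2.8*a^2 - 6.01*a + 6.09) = -1.07*a^2 + 5.49*a - 5.09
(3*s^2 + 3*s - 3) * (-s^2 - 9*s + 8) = -3*s^4 - 30*s^3 + 51*s - 24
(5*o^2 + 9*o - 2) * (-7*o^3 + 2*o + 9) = -35*o^5 - 63*o^4 + 24*o^3 + 63*o^2 + 77*o - 18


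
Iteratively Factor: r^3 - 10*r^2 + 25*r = (r)*(r^2 - 10*r + 25) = r*(r - 5)*(r - 5)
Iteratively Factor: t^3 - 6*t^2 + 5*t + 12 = (t - 4)*(t^2 - 2*t - 3) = (t - 4)*(t + 1)*(t - 3)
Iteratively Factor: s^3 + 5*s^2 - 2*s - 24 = (s + 3)*(s^2 + 2*s - 8) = (s - 2)*(s + 3)*(s + 4)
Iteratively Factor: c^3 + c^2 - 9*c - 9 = (c + 3)*(c^2 - 2*c - 3) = (c + 1)*(c + 3)*(c - 3)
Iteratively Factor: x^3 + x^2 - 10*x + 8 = (x - 1)*(x^2 + 2*x - 8) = (x - 1)*(x + 4)*(x - 2)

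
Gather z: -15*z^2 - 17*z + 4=-15*z^2 - 17*z + 4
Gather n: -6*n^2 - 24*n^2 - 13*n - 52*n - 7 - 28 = -30*n^2 - 65*n - 35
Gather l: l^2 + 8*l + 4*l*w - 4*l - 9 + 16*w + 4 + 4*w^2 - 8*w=l^2 + l*(4*w + 4) + 4*w^2 + 8*w - 5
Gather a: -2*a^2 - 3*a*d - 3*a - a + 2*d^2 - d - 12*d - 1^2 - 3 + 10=-2*a^2 + a*(-3*d - 4) + 2*d^2 - 13*d + 6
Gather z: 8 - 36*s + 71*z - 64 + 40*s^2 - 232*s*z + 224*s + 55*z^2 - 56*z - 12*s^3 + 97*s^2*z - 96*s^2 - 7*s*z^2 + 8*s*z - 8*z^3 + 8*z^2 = -12*s^3 - 56*s^2 + 188*s - 8*z^3 + z^2*(63 - 7*s) + z*(97*s^2 - 224*s + 15) - 56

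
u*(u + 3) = u^2 + 3*u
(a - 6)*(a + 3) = a^2 - 3*a - 18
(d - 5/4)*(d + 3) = d^2 + 7*d/4 - 15/4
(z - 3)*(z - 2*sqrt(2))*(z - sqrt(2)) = z^3 - 3*sqrt(2)*z^2 - 3*z^2 + 4*z + 9*sqrt(2)*z - 12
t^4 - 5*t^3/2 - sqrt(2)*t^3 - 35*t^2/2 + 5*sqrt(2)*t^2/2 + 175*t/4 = t*(t - 5/2)*(t - 7*sqrt(2)/2)*(t + 5*sqrt(2)/2)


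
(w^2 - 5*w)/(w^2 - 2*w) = (w - 5)/(w - 2)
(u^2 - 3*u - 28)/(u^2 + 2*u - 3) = (u^2 - 3*u - 28)/(u^2 + 2*u - 3)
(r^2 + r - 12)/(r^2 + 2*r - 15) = (r + 4)/(r + 5)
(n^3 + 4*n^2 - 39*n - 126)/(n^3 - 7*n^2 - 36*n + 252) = (n^2 + 10*n + 21)/(n^2 - n - 42)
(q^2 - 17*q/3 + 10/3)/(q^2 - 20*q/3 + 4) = (q - 5)/(q - 6)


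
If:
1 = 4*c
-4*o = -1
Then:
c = 1/4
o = 1/4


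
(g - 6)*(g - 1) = g^2 - 7*g + 6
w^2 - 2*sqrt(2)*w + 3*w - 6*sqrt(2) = (w + 3)*(w - 2*sqrt(2))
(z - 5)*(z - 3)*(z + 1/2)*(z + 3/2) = z^4 - 6*z^3 - z^2/4 + 24*z + 45/4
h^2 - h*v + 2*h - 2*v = (h + 2)*(h - v)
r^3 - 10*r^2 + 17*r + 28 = (r - 7)*(r - 4)*(r + 1)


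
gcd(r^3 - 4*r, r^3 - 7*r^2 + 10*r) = r^2 - 2*r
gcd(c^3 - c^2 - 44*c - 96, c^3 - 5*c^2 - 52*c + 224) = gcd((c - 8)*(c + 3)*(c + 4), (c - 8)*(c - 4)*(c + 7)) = c - 8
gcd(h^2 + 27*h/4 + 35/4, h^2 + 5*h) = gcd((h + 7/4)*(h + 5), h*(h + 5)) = h + 5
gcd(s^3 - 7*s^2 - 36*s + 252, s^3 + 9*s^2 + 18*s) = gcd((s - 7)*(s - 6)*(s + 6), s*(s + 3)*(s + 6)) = s + 6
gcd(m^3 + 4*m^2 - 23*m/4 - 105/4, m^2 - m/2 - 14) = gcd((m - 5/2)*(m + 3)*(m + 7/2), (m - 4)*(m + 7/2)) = m + 7/2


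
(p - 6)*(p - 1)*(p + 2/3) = p^3 - 19*p^2/3 + 4*p/3 + 4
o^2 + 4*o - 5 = (o - 1)*(o + 5)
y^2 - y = y*(y - 1)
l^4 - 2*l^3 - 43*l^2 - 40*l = l*(l - 8)*(l + 1)*(l + 5)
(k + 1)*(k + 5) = k^2 + 6*k + 5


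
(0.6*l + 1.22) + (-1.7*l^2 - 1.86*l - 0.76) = -1.7*l^2 - 1.26*l + 0.46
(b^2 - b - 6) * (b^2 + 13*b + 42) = b^4 + 12*b^3 + 23*b^2 - 120*b - 252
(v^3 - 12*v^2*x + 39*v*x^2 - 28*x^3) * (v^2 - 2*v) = v^5 - 12*v^4*x - 2*v^4 + 39*v^3*x^2 + 24*v^3*x - 28*v^2*x^3 - 78*v^2*x^2 + 56*v*x^3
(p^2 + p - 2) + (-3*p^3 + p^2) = -3*p^3 + 2*p^2 + p - 2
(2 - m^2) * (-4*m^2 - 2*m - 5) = 4*m^4 + 2*m^3 - 3*m^2 - 4*m - 10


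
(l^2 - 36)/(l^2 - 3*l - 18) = (l + 6)/(l + 3)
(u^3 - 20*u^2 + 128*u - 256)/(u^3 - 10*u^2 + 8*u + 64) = (u - 8)/(u + 2)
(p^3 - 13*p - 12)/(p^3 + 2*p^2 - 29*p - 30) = (p^2 - p - 12)/(p^2 + p - 30)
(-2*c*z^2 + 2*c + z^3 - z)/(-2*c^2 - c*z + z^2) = (z^2 - 1)/(c + z)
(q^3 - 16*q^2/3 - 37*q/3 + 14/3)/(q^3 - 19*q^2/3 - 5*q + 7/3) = (q + 2)/(q + 1)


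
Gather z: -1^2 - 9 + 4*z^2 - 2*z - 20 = 4*z^2 - 2*z - 30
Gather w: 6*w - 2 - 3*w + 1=3*w - 1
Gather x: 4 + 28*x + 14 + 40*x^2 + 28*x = 40*x^2 + 56*x + 18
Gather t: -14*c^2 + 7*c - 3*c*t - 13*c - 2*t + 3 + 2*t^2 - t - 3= -14*c^2 - 6*c + 2*t^2 + t*(-3*c - 3)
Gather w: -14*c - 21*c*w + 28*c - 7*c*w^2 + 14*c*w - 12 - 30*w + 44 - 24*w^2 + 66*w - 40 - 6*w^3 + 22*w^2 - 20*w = 14*c - 6*w^3 + w^2*(-7*c - 2) + w*(16 - 7*c) - 8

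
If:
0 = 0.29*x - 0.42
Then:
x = 1.45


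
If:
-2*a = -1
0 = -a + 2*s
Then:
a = 1/2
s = 1/4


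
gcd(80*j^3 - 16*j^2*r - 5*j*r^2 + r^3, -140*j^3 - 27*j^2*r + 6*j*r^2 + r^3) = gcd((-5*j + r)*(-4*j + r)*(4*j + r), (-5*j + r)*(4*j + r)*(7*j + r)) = -20*j^2 - j*r + r^2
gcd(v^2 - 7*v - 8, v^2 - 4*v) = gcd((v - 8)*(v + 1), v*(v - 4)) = 1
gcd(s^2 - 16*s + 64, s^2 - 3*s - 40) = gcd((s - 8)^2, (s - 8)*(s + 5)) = s - 8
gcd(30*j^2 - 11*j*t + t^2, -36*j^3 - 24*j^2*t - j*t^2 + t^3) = -6*j + t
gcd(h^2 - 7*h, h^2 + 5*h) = h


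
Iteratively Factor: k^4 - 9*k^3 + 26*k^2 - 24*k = (k - 4)*(k^3 - 5*k^2 + 6*k) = (k - 4)*(k - 2)*(k^2 - 3*k) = (k - 4)*(k - 3)*(k - 2)*(k)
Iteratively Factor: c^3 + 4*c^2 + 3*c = (c + 3)*(c^2 + c) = (c + 1)*(c + 3)*(c)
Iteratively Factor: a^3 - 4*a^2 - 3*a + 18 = (a - 3)*(a^2 - a - 6) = (a - 3)^2*(a + 2)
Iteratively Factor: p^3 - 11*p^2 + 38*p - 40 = (p - 4)*(p^2 - 7*p + 10) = (p - 5)*(p - 4)*(p - 2)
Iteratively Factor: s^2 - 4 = (s + 2)*(s - 2)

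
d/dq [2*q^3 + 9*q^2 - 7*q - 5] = 6*q^2 + 18*q - 7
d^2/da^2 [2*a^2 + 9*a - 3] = 4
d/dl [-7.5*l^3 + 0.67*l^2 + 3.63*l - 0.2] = -22.5*l^2 + 1.34*l + 3.63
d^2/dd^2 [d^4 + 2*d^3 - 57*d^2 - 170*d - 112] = 12*d^2 + 12*d - 114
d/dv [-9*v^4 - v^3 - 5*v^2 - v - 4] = -36*v^3 - 3*v^2 - 10*v - 1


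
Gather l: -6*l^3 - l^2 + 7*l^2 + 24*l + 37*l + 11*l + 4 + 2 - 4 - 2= -6*l^3 + 6*l^2 + 72*l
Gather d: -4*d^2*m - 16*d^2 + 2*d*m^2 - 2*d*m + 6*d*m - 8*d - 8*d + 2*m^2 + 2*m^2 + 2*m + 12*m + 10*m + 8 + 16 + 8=d^2*(-4*m - 16) + d*(2*m^2 + 4*m - 16) + 4*m^2 + 24*m + 32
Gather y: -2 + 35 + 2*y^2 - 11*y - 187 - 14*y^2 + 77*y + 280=-12*y^2 + 66*y + 126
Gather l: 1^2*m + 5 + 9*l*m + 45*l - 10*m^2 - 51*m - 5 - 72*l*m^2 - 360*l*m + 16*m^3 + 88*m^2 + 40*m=l*(-72*m^2 - 351*m + 45) + 16*m^3 + 78*m^2 - 10*m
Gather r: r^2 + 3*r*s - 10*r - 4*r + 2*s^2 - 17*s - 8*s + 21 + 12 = r^2 + r*(3*s - 14) + 2*s^2 - 25*s + 33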